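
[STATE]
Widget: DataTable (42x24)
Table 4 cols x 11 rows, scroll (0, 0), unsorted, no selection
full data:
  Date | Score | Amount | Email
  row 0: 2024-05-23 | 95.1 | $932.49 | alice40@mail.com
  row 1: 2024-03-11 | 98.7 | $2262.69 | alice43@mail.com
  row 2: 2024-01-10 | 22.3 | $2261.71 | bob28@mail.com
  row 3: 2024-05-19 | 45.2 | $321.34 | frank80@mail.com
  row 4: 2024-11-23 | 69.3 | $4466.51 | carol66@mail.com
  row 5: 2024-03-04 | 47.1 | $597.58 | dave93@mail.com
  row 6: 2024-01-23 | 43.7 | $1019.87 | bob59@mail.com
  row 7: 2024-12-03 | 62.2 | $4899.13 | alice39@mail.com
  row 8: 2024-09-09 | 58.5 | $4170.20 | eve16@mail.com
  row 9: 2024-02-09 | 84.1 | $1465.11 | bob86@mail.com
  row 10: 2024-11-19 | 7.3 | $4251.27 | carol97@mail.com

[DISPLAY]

Date      │Score│Amount  │Email           
──────────┼─────┼────────┼────────────────
2024-05-23│95.1 │$932.49 │alice40@mail.com
2024-03-11│98.7 │$2262.69│alice43@mail.com
2024-01-10│22.3 │$2261.71│bob28@mail.com  
2024-05-19│45.2 │$321.34 │frank80@mail.com
2024-11-23│69.3 │$4466.51│carol66@mail.com
2024-03-04│47.1 │$597.58 │dave93@mail.com 
2024-01-23│43.7 │$1019.87│bob59@mail.com  
2024-12-03│62.2 │$4899.13│alice39@mail.com
2024-09-09│58.5 │$4170.20│eve16@mail.com  
2024-02-09│84.1 │$1465.11│bob86@mail.com  
2024-11-19│7.3  │$4251.27│carol97@mail.com
                                          
                                          
                                          
                                          
                                          
                                          
                                          
                                          
                                          
                                          
                                          


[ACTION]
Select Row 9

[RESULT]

Date      │Score│Amount  │Email           
──────────┼─────┼────────┼────────────────
2024-05-23│95.1 │$932.49 │alice40@mail.com
2024-03-11│98.7 │$2262.69│alice43@mail.com
2024-01-10│22.3 │$2261.71│bob28@mail.com  
2024-05-19│45.2 │$321.34 │frank80@mail.com
2024-11-23│69.3 │$4466.51│carol66@mail.com
2024-03-04│47.1 │$597.58 │dave93@mail.com 
2024-01-23│43.7 │$1019.87│bob59@mail.com  
2024-12-03│62.2 │$4899.13│alice39@mail.com
2024-09-09│58.5 │$4170.20│eve16@mail.com  
>024-02-09│84.1 │$1465.11│bob86@mail.com  
2024-11-19│7.3  │$4251.27│carol97@mail.com
                                          
                                          
                                          
                                          
                                          
                                          
                                          
                                          
                                          
                                          
                                          


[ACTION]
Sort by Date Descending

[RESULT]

Date     ▼│Score│Amount  │Email           
──────────┼─────┼────────┼────────────────
2024-12-03│62.2 │$4899.13│alice39@mail.com
2024-11-23│69.3 │$4466.51│carol66@mail.com
2024-11-19│7.3  │$4251.27│carol97@mail.com
2024-09-09│58.5 │$4170.20│eve16@mail.com  
2024-05-23│95.1 │$932.49 │alice40@mail.com
2024-05-19│45.2 │$321.34 │frank80@mail.com
2024-03-11│98.7 │$2262.69│alice43@mail.com
2024-03-04│47.1 │$597.58 │dave93@mail.com 
2024-02-09│84.1 │$1465.11│bob86@mail.com  
>024-01-23│43.7 │$1019.87│bob59@mail.com  
2024-01-10│22.3 │$2261.71│bob28@mail.com  
                                          
                                          
                                          
                                          
                                          
                                          
                                          
                                          
                                          
                                          
                                          


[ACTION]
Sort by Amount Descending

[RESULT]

Date      │Score│Amount ▼│Email           
──────────┼─────┼────────┼────────────────
2024-12-03│62.2 │$4899.13│alice39@mail.com
2024-11-23│69.3 │$4466.51│carol66@mail.com
2024-11-19│7.3  │$4251.27│carol97@mail.com
2024-09-09│58.5 │$4170.20│eve16@mail.com  
2024-03-11│98.7 │$2262.69│alice43@mail.com
2024-01-10│22.3 │$2261.71│bob28@mail.com  
2024-02-09│84.1 │$1465.11│bob86@mail.com  
2024-01-23│43.7 │$1019.87│bob59@mail.com  
2024-05-23│95.1 │$932.49 │alice40@mail.com
>024-03-04│47.1 │$597.58 │dave93@mail.com 
2024-05-19│45.2 │$321.34 │frank80@mail.com
                                          
                                          
                                          
                                          
                                          
                                          
                                          
                                          
                                          
                                          
                                          


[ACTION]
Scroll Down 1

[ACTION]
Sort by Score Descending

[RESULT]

Date      │Scor▼│Amount  │Email           
──────────┼─────┼────────┼────────────────
2024-03-11│98.7 │$2262.69│alice43@mail.com
2024-05-23│95.1 │$932.49 │alice40@mail.com
2024-02-09│84.1 │$1465.11│bob86@mail.com  
2024-11-23│69.3 │$4466.51│carol66@mail.com
2024-12-03│62.2 │$4899.13│alice39@mail.com
2024-09-09│58.5 │$4170.20│eve16@mail.com  
2024-03-04│47.1 │$597.58 │dave93@mail.com 
2024-05-19│45.2 │$321.34 │frank80@mail.com
2024-01-23│43.7 │$1019.87│bob59@mail.com  
>024-01-10│22.3 │$2261.71│bob28@mail.com  
2024-11-19│7.3  │$4251.27│carol97@mail.com
                                          
                                          
                                          
                                          
                                          
                                          
                                          
                                          
                                          
                                          
                                          


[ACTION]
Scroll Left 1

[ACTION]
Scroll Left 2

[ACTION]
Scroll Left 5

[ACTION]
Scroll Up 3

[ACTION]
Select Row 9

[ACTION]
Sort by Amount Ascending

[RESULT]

Date      │Score│Amount ▲│Email           
──────────┼─────┼────────┼────────────────
2024-05-19│45.2 │$321.34 │frank80@mail.com
2024-03-04│47.1 │$597.58 │dave93@mail.com 
2024-05-23│95.1 │$932.49 │alice40@mail.com
2024-01-23│43.7 │$1019.87│bob59@mail.com  
2024-02-09│84.1 │$1465.11│bob86@mail.com  
2024-01-10│22.3 │$2261.71│bob28@mail.com  
2024-03-11│98.7 │$2262.69│alice43@mail.com
2024-09-09│58.5 │$4170.20│eve16@mail.com  
2024-11-19│7.3  │$4251.27│carol97@mail.com
>024-11-23│69.3 │$4466.51│carol66@mail.com
2024-12-03│62.2 │$4899.13│alice39@mail.com
                                          
                                          
                                          
                                          
                                          
                                          
                                          
                                          
                                          
                                          
                                          


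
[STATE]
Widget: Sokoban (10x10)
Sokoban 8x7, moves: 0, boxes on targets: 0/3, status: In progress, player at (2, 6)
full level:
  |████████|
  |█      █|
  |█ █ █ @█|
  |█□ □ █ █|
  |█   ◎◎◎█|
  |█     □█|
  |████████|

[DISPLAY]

████████  
█      █  
█ █ █ @█  
█□ □ █ █  
█   ◎◎◎█  
█     □█  
████████  
Moves: 0  
          
          


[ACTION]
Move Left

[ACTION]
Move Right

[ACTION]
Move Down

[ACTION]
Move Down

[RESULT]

████████  
█      █  
█ █ █  █  
█□ □ █ █  
█   ◎◎+█  
█     □█  
████████  
Moves: 4  
          
          


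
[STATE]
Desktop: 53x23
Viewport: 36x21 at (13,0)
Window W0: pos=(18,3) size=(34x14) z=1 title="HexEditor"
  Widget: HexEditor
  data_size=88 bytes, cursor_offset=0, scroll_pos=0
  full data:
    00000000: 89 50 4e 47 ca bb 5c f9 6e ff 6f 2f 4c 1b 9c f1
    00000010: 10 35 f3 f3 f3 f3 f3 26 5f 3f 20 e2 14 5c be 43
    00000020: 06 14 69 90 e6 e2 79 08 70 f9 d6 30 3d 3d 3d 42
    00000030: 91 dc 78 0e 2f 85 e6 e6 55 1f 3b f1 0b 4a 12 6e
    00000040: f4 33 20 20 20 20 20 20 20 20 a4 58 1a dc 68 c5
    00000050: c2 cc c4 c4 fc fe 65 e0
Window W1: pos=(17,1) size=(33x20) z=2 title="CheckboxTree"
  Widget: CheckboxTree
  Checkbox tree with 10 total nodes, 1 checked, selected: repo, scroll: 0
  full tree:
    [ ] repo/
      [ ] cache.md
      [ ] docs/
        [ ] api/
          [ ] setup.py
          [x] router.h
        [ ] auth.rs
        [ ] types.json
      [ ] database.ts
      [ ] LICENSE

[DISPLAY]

                                    
    ┏━━━━━━━━━━━━━━━━━━━━━━━━━━━━━━━
    ┃ CheckboxTree                  
    ┠───────────────────────────────
    ┃>[-] repo/                     
    ┃   [ ] cache.md                
    ┃   [-] docs/                   
    ┃     [-] api/                  
    ┃       [ ] setup.py            
    ┃       [x] router.h            
    ┃     [ ] auth.rs               
    ┃     [ ] types.json            
    ┃   [ ] database.ts             
    ┃   [ ] LICENSE                 
    ┃                               
    ┃                               
    ┃                               
    ┃                               
    ┃                               
    ┃                               
    ┗━━━━━━━━━━━━━━━━━━━━━━━━━━━━━━━


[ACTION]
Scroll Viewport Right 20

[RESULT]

                                    
┏━━━━━━━━━━━━━━━━━━━━━━━━━━━━━━━┓   
┃ CheckboxTree                  ┃   
┠───────────────────────────────┨━┓ 
┃>[-] repo/                     ┃ ┃ 
┃   [ ] cache.md                ┃─┨ 
┃   [-] docs/                   ┃f┃ 
┃     [-] api/                  ┃2┃ 
┃       [ ] setup.py            ┃0┃ 
┃       [x] router.h            ┃e┃ 
┃     [ ] auth.rs               ┃2┃ 
┃     [ ] types.json            ┃e┃ 
┃   [ ] database.ts             ┃ ┃ 
┃   [ ] LICENSE                 ┃ ┃ 
┃                               ┃ ┃ 
┃                               ┃ ┃ 
┃                               ┃━┛ 
┃                               ┃   
┃                               ┃   
┃                               ┃   
┗━━━━━━━━━━━━━━━━━━━━━━━━━━━━━━━┛   


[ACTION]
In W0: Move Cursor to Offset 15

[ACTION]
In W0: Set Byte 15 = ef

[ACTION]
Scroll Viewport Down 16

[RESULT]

┃ CheckboxTree                  ┃   
┠───────────────────────────────┨━┓ 
┃>[-] repo/                     ┃ ┃ 
┃   [ ] cache.md                ┃─┨ 
┃   [-] docs/                   ┃f┃ 
┃     [-] api/                  ┃2┃ 
┃       [ ] setup.py            ┃0┃ 
┃       [x] router.h            ┃e┃ 
┃     [ ] auth.rs               ┃2┃ 
┃     [ ] types.json            ┃e┃ 
┃   [ ] database.ts             ┃ ┃ 
┃   [ ] LICENSE                 ┃ ┃ 
┃                               ┃ ┃ 
┃                               ┃ ┃ 
┃                               ┃━┛ 
┃                               ┃   
┃                               ┃   
┃                               ┃   
┗━━━━━━━━━━━━━━━━━━━━━━━━━━━━━━━┛   
                                    
                                    


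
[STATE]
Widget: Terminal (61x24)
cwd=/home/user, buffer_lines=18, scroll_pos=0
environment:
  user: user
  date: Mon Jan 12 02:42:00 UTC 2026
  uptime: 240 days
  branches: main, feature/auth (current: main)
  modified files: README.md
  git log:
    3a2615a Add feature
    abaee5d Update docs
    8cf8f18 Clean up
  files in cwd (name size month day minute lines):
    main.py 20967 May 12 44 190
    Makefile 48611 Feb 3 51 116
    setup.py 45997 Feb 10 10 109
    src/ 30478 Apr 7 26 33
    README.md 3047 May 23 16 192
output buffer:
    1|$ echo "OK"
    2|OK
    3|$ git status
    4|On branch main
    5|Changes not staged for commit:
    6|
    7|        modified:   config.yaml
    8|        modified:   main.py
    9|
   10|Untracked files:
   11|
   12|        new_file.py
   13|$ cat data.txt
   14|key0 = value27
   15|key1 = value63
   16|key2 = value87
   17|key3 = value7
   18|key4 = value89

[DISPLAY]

$ echo "OK"                                                  
OK                                                           
$ git status                                                 
On branch main                                               
Changes not staged for commit:                               
                                                             
        modified:   config.yaml                              
        modified:   main.py                                  
                                                             
Untracked files:                                             
                                                             
        new_file.py                                          
$ cat data.txt                                               
key0 = value27                                               
key1 = value63                                               
key2 = value87                                               
key3 = value7                                                
key4 = value89                                               
$ █                                                          
                                                             
                                                             
                                                             
                                                             
                                                             


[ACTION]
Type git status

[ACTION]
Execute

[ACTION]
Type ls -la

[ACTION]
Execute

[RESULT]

        modified:   config.yaml                              
        modified:   main.py                                  
                                                             
Untracked files:                                             
                                                             
        new_file.py                                          
$ cat data.txt                                               
key0 = value27                                               
key1 = value63                                               
key2 = value87                                               
key3 = value7                                                
key4 = value89                                               
$ git status                                                 
On branch main                                               
Changes not staged for commit:                               
                                                             
        modified:   README.md                                
$ ls -la                                                     
-rw-r--r--  1 user group    20967 May 12 10:44 main.py       
-rw-r--r--  1 user group    48611 Feb  3 10:51 Makefile      
-rw-r--r--  1 user group    45997 Feb 10 10:10 setup.py      
drwxr-xr-x  1 user group    30478 Apr  7 10:26 src/          
-rw-r--r--  1 user group     3047 May 23 10:16 README.md     
$ █                                                          


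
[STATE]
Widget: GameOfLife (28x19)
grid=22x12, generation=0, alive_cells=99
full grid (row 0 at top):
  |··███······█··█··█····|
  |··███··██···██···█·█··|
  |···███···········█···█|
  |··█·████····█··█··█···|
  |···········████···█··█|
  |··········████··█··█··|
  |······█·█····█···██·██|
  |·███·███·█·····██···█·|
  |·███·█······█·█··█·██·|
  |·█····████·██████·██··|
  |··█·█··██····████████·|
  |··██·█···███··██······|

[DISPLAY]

Gen: 0                      
··███······█··█··█····      
··███··██···██···█·█··      
···███···········█···█      
··█·████····█··█··█···      
···········████···█··█      
··········████··█··█··      
······█·█····█···██·██      
·███·███·█·····██···█·      
·███·█······█·█··█·██·      
·█····████·██████·██··      
··█·█··██····████████·      
··██·█···███··██······      
                            
                            
                            
                            
                            
                            


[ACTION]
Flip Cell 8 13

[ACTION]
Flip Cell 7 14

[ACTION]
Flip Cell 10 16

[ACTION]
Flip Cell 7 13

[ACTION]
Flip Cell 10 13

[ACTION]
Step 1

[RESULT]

Gen: 1                      
··█·█·······██····█···      
············██··██····      
········█···██··██····      
······█····██·█··██···      
·····██···█···██·███··      
··········█········█·█      
··█··██·████·····██·██      
·█·█·█·██······██·····      
█··█·█···███·····█··█·      
·█··███··█·█··········      
·██·██···········█··█·      
··███···███···███·██··      
                            
                            
                            
                            
                            
                            


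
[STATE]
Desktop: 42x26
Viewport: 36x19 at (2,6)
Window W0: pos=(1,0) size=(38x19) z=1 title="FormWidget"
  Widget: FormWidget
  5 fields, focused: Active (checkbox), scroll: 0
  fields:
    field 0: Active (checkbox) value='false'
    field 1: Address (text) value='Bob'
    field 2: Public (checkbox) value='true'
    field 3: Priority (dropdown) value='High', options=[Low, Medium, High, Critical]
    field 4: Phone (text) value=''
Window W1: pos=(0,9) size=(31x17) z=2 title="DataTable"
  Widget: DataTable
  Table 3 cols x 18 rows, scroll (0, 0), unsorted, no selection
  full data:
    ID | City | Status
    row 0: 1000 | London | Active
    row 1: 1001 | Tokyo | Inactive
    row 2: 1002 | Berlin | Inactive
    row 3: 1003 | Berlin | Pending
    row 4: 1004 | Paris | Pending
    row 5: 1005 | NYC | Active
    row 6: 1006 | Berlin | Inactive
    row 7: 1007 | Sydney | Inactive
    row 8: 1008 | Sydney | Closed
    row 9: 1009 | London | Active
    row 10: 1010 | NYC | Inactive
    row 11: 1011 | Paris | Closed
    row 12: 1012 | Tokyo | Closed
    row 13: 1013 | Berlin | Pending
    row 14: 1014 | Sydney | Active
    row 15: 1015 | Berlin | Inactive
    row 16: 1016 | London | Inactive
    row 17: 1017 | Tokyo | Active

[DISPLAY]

  Priority:   [High               ▼]
  Phone:      [                    ]
                                    
━━━━━━━━━━━━━━━━━━━━━━━━━━━━┓       
DataTable                   ┃       
────────────────────────────┨       
D  │City  │Status           ┃       
───┼──────┼────────         ┃       
000│London│Active           ┃       
001│Tokyo │Inactive         ┃       
002│Berlin│Inactive         ┃       
003│Berlin│Pending          ┃       
004│Paris │Pending          ┃━━━━━━━
005│NYC   │Active           ┃       
006│Berlin│Inactive         ┃       
007│Sydney│Inactive         ┃       
008│Sydney│Closed           ┃       
009│London│Active           ┃       
010│NYC   │Inactive         ┃       


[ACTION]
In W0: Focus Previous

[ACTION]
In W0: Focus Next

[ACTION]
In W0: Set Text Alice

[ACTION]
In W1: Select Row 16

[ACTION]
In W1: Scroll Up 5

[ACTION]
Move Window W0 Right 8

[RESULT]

  ┃  Priority:   [High              
  ┃  Phone:      [                  
  ┃                                 
━━━━━━━━━━━━━━━━━━━━━━━━━━━━┓       
DataTable                   ┃       
────────────────────────────┨       
D  │City  │Status           ┃       
───┼──────┼────────         ┃       
000│London│Active           ┃       
001│Tokyo │Inactive         ┃       
002│Berlin│Inactive         ┃       
003│Berlin│Pending          ┃       
004│Paris │Pending          ┃━━━━━━━
005│NYC   │Active           ┃       
006│Berlin│Inactive         ┃       
007│Sydney│Inactive         ┃       
008│Sydney│Closed           ┃       
009│London│Active           ┃       
010│NYC   │Inactive         ┃       


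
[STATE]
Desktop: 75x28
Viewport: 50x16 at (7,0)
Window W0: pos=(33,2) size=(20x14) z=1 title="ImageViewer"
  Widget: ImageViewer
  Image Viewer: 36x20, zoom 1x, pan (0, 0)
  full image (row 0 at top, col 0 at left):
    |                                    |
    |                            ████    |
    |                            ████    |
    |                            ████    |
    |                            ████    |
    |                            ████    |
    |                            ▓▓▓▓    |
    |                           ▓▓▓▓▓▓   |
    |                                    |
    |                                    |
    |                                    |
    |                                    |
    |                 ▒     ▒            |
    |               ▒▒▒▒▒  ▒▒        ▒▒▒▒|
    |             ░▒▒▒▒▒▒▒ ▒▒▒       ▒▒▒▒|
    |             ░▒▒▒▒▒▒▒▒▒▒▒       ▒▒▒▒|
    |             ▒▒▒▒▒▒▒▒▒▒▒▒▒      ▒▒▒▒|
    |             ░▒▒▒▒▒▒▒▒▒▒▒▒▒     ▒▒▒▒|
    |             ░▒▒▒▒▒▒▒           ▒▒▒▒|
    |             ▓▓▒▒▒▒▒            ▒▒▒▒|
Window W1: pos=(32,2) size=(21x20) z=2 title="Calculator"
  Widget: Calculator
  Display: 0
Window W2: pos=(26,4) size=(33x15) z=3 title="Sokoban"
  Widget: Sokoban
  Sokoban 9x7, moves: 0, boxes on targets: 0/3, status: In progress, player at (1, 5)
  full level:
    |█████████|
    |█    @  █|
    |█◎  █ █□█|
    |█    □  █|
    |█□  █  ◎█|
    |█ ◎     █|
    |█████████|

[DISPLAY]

                                                  
                                                  
                         ┏━━━━━━━━━━━━━━━━━━━┓    
                         ┃ Calculator        ┃    
                   ┏━━━━━━━━━━━━━━━━━━━━━━━━━━━━━━
                   ┃ Sokoban                      
                   ┠──────────────────────────────
                   ┃█████████                     
                   ┃█    @  █                     
                   ┃█◎  █ █□█                     
                   ┃█    □  █                     
                   ┃█□  █  ◎█                     
                   ┃█ ◎     █                     
                   ┃█████████                     
                   ┃Moves: 0  0/3                 
                   ┃                              


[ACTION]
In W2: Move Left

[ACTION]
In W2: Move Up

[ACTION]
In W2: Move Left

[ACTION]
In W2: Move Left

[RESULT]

                                                  
                                                  
                         ┏━━━━━━━━━━━━━━━━━━━┓    
                         ┃ Calculator        ┃    
                   ┏━━━━━━━━━━━━━━━━━━━━━━━━━━━━━━
                   ┃ Sokoban                      
                   ┠──────────────────────────────
                   ┃█████████                     
                   ┃█ @     █                     
                   ┃█◎  █ █□█                     
                   ┃█    □  █                     
                   ┃█□  █  ◎█                     
                   ┃█ ◎     █                     
                   ┃█████████                     
                   ┃Moves: 3  0/3                 
                   ┃                              


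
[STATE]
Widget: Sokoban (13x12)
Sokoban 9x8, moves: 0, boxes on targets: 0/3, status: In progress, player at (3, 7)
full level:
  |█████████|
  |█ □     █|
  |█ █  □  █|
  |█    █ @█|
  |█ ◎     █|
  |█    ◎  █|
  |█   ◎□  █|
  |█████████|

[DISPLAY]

█████████    
█ □     █    
█ █  □  █    
█    █ @█    
█ ◎     █    
█    ◎  █    
█   ◎□  █    
█████████    
Moves: 0  0/3
             
             
             


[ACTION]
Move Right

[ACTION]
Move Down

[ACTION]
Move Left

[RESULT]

█████████    
█ □     █    
█ █  □  █    
█    █  █    
█ ◎   @ █    
█    ◎  █    
█   ◎□  █    
█████████    
Moves: 2  0/3
             
             
             


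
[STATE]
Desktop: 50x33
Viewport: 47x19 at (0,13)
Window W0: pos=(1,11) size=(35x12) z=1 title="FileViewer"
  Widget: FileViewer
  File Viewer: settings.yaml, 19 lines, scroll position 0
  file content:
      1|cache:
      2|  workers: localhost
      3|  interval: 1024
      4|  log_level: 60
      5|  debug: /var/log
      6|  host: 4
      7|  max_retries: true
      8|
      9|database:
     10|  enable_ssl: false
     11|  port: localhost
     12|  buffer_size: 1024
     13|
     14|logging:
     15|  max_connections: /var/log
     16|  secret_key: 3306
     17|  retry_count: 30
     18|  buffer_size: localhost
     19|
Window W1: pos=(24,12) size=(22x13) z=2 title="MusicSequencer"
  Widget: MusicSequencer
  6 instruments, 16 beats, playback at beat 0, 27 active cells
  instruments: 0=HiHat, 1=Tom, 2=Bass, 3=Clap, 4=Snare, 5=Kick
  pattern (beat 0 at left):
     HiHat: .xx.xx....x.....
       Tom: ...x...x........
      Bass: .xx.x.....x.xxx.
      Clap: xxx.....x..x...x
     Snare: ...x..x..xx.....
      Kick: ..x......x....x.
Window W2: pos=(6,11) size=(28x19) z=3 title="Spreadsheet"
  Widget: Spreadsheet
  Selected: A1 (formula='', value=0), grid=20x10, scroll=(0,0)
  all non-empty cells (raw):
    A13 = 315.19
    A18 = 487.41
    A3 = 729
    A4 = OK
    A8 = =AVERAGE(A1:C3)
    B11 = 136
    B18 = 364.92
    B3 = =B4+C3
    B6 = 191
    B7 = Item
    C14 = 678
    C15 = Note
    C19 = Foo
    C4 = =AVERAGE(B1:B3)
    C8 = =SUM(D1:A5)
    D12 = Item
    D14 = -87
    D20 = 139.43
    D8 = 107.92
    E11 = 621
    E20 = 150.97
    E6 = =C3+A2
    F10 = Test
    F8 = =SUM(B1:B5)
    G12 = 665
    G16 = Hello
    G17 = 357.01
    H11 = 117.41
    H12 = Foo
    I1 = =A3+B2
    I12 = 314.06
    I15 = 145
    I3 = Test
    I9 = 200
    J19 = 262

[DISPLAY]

 ┠────┠──────────────────────────┨uencer     ┃ 
 ┃cach┃A1:                       ┃───────────┨ 
 ┃  wo┃       A       B       C  ┃34567890123┃ 
 ┃  in┃--------------------------┃·██····█···┃ 
 ┃  lo┃  1      [0]       0      ┃█···█······┃ 
 ┃  de┃  2        0       0      ┃·█·····█·██┃ 
 ┃  ho┃  3      729       0      ┃·····█··█··┃ 
 ┃  ma┃  4 OK             0      ┃█··█··██···┃ 
 ┃    ┃  5        0       0      ┃······█····┃ 
 ┗━━━━┃  6        0     191      ┃           ┃ 
      ┃  7        0Item          ┃           ┃ 
      ┃  8       81       0     7┃━━━━━━━━━━━┛ 
      ┃  9        0       0      ┃             
      ┃ 10        0       0      ┃             
      ┃ 11        0     136      ┃             
      ┃ 12        0       0      ┃             
      ┗━━━━━━━━━━━━━━━━━━━━━━━━━━┛             
                                               
                                               


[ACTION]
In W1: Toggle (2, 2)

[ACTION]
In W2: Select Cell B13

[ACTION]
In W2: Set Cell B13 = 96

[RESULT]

 ┠────┠──────────────────────────┨uencer     ┃ 
 ┃cach┃B13: 96                   ┃───────────┨ 
 ┃  wo┃       A       B       C  ┃34567890123┃ 
 ┃  in┃--------------------------┃·██····█···┃ 
 ┃  lo┃  1        0       0      ┃█···█······┃ 
 ┃  de┃  2        0       0      ┃·█·····█·██┃ 
 ┃  ho┃  3      729       0      ┃·····█··█··┃ 
 ┃  ma┃  4 OK             0      ┃█··█··██···┃ 
 ┃    ┃  5        0       0      ┃······█····┃ 
 ┗━━━━┃  6        0     191      ┃           ┃ 
      ┃  7        0Item          ┃           ┃ 
      ┃  8       81       0     7┃━━━━━━━━━━━┛ 
      ┃  9        0       0      ┃             
      ┃ 10        0       0      ┃             
      ┃ 11        0     136      ┃             
      ┃ 12        0       0      ┃             
      ┗━━━━━━━━━━━━━━━━━━━━━━━━━━┛             
                                               
                                               


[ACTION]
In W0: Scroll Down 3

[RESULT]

 ┠────┠──────────────────────────┨uencer     ┃ 
 ┃  lo┃B13: 96                   ┃───────────┨ 
 ┃  de┃       A       B       C  ┃34567890123┃ 
 ┃  ho┃--------------------------┃·██····█···┃ 
 ┃  ma┃  1        0       0      ┃█···█······┃ 
 ┃    ┃  2        0       0      ┃·█·····█·██┃ 
 ┃data┃  3      729       0      ┃·····█··█··┃ 
 ┃  en┃  4 OK             0      ┃█··█··██···┃ 
 ┃  po┃  5        0       0      ┃······█····┃ 
 ┗━━━━┃  6        0     191      ┃           ┃ 
      ┃  7        0Item          ┃           ┃ 
      ┃  8       81       0     7┃━━━━━━━━━━━┛ 
      ┃  9        0       0      ┃             
      ┃ 10        0       0      ┃             
      ┃ 11        0     136      ┃             
      ┃ 12        0       0      ┃             
      ┗━━━━━━━━━━━━━━━━━━━━━━━━━━┛             
                                               
                                               


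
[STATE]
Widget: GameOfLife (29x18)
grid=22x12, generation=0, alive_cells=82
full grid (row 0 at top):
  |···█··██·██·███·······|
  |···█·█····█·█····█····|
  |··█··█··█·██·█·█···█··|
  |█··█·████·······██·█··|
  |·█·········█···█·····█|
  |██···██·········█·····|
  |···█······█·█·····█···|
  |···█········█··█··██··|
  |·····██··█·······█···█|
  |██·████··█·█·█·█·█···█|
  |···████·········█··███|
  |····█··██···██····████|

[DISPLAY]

Gen: 0                       
···█··██·██·███·······       
···█·█····█·█····█····       
··█··█··█·██·█·█···█··       
█··█·████·······██·█··       
·█·········█···█·····█       
██···██·········█·····       
···█······█·█·····█···       
···█········█··█··██··       
·····██··█·······█···█       
██·████··█·█·█·█·█···█       
···████·········█··███       
····█··██···██····████       
                             
                             
                             
                             
                             


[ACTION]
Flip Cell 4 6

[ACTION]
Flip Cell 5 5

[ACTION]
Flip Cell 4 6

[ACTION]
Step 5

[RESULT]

Gen: 5                       
·····██······██·······       
·················█····       
····██·█·█·██·····█···       
····█····█········█···       
····████·█··██···██···       
····█████········██···       
·······██·█········██·       
·········██·██····█···       
·········█·██······██·       
··█·█·██··············       
····█·█·········█·····       
··███···········█·····       
                             
                             
                             
                             
                             


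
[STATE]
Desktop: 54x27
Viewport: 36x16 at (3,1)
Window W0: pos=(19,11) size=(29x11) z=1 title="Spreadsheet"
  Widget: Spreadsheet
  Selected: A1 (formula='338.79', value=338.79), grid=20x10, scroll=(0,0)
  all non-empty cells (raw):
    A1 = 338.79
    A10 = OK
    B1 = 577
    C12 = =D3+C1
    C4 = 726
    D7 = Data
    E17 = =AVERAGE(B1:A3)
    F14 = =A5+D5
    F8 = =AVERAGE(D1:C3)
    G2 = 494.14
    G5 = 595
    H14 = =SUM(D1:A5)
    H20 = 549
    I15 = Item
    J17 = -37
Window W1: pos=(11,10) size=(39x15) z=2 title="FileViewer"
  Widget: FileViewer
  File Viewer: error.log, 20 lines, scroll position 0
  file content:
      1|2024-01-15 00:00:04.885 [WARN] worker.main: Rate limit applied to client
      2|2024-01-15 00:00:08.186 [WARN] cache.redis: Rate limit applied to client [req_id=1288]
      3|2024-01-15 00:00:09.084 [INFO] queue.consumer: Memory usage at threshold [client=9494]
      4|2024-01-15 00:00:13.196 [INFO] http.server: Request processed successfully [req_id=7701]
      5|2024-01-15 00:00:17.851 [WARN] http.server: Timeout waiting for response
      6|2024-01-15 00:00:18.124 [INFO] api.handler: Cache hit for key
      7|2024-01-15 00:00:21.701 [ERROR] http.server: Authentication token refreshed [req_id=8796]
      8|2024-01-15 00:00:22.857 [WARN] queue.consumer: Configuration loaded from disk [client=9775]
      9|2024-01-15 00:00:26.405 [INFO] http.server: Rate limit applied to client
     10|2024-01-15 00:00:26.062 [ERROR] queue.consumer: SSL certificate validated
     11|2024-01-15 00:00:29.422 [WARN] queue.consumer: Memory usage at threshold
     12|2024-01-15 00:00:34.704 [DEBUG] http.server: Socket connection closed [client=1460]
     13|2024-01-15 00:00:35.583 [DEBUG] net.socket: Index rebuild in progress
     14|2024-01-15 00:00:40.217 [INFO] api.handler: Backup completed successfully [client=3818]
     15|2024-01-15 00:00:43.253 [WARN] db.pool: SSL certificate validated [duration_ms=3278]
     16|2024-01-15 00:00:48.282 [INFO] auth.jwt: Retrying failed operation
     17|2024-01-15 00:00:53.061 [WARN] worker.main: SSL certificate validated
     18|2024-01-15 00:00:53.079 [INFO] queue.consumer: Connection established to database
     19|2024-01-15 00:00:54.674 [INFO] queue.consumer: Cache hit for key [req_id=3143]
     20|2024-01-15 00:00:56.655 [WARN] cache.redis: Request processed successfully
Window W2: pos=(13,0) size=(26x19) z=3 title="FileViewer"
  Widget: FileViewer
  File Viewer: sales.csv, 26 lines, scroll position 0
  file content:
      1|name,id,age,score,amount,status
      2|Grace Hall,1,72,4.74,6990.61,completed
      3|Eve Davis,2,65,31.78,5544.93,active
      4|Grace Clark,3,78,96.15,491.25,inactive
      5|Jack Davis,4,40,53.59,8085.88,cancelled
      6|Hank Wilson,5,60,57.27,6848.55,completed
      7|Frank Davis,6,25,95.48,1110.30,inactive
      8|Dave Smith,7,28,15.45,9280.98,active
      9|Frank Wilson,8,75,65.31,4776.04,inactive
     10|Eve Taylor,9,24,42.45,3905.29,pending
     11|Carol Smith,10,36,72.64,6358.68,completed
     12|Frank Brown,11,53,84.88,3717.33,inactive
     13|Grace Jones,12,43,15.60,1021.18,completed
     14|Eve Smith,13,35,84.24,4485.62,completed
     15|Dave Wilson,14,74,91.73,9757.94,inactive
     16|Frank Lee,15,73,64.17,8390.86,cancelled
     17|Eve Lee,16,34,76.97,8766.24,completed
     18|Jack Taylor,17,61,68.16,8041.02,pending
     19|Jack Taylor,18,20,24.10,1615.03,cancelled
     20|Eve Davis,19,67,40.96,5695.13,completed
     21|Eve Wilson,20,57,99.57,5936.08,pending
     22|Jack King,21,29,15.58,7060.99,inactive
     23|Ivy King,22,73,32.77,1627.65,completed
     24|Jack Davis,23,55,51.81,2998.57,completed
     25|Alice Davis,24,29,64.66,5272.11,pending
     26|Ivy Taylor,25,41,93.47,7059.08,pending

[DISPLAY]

          ┃ FileViewer             ┃
          ┠────────────────────────┨
          ┃name,id,age,score,amoun▲┃
          ┃Grace Hall,1,72,4.74,69█┃
          ┃Eve Davis,2,65,31.78,55░┃
          ┃Grace Clark,3,78,96.15,░┃
          ┃Jack Davis,4,40,53.59,8░┃
          ┃Hank Wilson,5,60,57.27,░┃
          ┃Frank Davis,6,25,95.48,░┃
        ┏━┃Dave Smith,7,28,15.45,9░┃
        ┃ ┃Frank Wilson,8,75,65.31░┃
        ┠─┃Eve Taylor,9,24,42.45,3░┃
        ┃2┃Carol Smith,10,36,72.64░┃
        ┃2┃Frank Brown,11,53,84.88░┃
        ┃2┃Grace Jones,12,43,15.60░┃
        ┃2┃Eve Smith,13,35,84.24,4░┃


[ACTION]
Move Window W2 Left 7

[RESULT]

   ┃ FileViewer             ┃       
   ┠────────────────────────┨       
   ┃name,id,age,score,amoun▲┃       
   ┃Grace Hall,1,72,4.74,69█┃       
   ┃Eve Davis,2,65,31.78,55░┃       
   ┃Grace Clark,3,78,96.15,░┃       
   ┃Jack Davis,4,40,53.59,8░┃       
   ┃Hank Wilson,5,60,57.27,░┃       
   ┃Frank Davis,6,25,95.48,░┃       
   ┃Dave Smith,7,28,15.45,9░┃━━━━━━━
   ┃Frank Wilson,8,75,65.31░┃       
   ┃Eve Taylor,9,24,42.45,3░┃───────
   ┃Carol Smith,10,36,72.64░┃885 [WA
   ┃Frank Brown,11,53,84.88░┃186 [WA
   ┃Grace Jones,12,43,15.60░┃084 [IN
   ┃Eve Smith,13,35,84.24,4░┃196 [IN


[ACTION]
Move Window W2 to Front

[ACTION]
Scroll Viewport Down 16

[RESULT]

   ┃Frank Wilson,8,75,65.31░┃       
   ┃Eve Taylor,9,24,42.45,3░┃───────
   ┃Carol Smith,10,36,72.64░┃885 [WA
   ┃Frank Brown,11,53,84.88░┃186 [WA
   ┃Grace Jones,12,43,15.60░┃084 [IN
   ┃Eve Smith,13,35,84.24,4░┃196 [IN
   ┃Dave Wilson,14,74,91.73▼┃851 [WA
   ┗━━━━━━━━━━━━━━━━━━━━━━━━┛124 [IN
        ┃2024-01-15 00:00:21.701 [ER
        ┃2024-01-15 00:00:22.857 [WA
        ┃2024-01-15 00:00:26.405 [IN
        ┃2024-01-15 00:00:26.062 [ER
        ┃2024-01-15 00:00:29.422 [WA
        ┗━━━━━━━━━━━━━━━━━━━━━━━━━━━
                                    
                                    
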